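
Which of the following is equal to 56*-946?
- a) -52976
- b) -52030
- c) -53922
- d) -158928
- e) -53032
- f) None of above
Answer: a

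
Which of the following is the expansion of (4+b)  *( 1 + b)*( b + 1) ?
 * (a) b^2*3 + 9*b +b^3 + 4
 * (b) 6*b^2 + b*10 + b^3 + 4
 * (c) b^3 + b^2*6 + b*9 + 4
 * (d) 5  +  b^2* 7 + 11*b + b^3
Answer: c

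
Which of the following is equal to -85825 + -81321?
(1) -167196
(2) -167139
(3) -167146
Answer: 3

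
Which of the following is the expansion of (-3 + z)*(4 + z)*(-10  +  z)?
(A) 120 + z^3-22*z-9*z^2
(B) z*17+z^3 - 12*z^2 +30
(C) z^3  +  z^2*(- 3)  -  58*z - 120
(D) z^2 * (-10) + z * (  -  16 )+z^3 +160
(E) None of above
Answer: A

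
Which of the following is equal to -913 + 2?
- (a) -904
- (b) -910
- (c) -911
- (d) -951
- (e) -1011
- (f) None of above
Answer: c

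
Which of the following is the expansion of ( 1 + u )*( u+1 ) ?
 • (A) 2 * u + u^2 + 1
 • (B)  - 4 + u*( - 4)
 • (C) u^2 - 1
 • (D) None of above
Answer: A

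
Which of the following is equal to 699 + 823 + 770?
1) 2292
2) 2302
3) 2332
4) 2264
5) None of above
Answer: 1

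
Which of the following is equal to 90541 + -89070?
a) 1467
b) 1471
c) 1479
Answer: b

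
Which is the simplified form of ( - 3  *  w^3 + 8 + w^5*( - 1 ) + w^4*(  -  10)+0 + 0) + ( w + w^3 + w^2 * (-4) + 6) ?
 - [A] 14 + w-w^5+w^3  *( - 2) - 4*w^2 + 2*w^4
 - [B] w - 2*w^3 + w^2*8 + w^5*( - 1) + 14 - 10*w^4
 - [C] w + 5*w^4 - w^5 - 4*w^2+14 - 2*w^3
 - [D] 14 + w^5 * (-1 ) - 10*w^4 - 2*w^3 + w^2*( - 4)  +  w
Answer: D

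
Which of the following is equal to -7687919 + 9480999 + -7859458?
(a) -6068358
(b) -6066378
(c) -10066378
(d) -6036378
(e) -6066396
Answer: b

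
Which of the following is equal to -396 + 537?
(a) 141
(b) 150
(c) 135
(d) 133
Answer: a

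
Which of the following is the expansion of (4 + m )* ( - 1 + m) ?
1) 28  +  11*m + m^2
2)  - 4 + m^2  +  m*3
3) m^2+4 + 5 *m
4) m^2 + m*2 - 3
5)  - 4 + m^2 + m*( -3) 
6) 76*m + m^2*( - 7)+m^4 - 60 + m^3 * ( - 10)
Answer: 2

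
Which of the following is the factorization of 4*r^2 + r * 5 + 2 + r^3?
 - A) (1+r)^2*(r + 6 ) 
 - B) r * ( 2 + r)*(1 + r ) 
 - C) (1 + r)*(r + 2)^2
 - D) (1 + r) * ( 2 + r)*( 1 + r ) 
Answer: D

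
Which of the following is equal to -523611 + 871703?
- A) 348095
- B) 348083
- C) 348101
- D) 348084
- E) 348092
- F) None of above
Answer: E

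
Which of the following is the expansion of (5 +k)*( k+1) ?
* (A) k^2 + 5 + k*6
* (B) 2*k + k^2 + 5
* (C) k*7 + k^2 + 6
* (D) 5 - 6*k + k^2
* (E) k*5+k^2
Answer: A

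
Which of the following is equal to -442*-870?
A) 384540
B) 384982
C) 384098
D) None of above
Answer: A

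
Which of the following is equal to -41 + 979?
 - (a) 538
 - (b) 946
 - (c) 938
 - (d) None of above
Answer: c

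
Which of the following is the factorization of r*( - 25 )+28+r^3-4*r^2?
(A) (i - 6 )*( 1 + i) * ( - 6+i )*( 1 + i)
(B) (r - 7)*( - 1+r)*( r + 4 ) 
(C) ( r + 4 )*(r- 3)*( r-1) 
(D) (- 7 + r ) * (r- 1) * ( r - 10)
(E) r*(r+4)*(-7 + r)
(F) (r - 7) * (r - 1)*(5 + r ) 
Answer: B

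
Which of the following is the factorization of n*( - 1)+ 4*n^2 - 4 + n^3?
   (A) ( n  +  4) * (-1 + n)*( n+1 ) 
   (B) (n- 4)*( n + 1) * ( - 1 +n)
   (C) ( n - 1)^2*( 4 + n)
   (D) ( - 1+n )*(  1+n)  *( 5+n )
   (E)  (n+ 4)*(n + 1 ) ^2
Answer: A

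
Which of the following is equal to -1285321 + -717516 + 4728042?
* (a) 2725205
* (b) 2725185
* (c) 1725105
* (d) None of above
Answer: a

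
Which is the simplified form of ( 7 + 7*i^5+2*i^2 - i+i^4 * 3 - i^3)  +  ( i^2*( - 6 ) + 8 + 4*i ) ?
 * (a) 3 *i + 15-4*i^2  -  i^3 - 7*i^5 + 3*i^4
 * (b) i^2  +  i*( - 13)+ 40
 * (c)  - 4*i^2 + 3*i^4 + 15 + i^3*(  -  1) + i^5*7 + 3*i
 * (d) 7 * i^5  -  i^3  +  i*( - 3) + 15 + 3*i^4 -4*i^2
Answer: c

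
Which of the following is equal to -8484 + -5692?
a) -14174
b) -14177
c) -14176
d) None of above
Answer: c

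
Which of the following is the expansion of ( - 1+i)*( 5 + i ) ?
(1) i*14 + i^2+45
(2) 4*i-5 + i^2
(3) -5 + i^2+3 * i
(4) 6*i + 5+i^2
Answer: 2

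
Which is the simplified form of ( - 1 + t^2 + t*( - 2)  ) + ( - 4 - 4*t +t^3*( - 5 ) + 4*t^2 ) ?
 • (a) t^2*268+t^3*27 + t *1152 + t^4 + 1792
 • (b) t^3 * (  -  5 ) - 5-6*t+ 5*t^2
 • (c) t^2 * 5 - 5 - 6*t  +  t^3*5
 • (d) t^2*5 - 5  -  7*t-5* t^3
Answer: b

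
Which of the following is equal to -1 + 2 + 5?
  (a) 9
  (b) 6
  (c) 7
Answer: b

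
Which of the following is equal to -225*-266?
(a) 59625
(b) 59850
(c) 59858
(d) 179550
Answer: b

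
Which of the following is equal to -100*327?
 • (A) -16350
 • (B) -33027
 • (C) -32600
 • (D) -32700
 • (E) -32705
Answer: D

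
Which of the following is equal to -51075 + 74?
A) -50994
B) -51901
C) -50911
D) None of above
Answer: D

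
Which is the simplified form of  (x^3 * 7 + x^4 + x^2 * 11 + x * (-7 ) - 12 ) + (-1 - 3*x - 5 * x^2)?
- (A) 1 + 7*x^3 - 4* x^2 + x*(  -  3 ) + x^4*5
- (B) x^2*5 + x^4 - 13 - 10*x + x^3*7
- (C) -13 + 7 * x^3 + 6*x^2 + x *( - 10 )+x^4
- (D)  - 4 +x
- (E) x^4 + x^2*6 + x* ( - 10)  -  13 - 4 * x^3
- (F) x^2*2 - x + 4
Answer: C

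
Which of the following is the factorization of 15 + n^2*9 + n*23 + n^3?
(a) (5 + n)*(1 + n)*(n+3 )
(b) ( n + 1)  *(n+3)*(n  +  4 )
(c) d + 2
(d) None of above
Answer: a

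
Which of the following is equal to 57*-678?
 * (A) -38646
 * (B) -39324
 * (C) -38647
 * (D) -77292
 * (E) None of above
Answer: A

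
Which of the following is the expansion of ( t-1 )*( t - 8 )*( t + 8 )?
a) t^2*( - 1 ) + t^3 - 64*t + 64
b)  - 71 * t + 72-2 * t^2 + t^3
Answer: a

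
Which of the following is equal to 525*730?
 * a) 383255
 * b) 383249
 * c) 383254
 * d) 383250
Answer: d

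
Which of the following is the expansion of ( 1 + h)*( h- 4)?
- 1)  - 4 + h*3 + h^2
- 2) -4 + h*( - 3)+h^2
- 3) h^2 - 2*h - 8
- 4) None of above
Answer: 2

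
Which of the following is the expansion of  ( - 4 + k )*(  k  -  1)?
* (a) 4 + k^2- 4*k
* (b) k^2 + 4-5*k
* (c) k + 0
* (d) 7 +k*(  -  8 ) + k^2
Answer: b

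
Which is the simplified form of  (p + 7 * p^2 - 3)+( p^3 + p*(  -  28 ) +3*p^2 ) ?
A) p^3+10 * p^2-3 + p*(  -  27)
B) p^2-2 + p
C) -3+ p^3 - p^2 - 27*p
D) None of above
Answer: A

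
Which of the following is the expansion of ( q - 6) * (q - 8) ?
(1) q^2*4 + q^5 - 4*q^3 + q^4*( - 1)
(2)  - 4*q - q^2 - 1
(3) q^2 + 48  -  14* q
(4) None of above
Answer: 3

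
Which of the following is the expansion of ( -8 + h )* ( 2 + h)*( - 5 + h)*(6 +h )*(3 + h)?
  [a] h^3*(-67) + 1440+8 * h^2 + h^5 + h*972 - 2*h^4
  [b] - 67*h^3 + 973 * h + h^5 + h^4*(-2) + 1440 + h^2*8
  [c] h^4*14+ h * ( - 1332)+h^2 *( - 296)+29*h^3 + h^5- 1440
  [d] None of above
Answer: a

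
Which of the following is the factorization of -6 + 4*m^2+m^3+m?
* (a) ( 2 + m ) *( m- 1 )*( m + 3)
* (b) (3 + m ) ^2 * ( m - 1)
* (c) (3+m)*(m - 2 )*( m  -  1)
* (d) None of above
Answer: a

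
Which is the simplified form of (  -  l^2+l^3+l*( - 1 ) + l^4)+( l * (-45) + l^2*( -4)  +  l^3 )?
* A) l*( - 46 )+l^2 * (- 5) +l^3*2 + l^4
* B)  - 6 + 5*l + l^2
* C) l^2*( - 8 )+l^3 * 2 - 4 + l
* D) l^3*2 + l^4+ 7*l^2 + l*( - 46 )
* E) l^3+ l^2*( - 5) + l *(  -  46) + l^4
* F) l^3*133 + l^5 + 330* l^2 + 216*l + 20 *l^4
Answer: A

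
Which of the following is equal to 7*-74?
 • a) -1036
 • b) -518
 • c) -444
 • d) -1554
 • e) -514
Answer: b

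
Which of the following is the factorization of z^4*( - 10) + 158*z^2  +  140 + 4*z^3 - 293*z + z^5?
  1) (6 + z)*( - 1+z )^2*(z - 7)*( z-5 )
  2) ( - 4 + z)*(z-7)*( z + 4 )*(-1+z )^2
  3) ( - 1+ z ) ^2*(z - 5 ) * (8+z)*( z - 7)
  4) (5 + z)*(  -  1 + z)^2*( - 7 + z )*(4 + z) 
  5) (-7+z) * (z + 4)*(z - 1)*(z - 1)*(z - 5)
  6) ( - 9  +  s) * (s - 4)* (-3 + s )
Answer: 5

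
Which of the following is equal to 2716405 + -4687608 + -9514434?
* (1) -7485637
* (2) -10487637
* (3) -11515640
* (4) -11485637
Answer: 4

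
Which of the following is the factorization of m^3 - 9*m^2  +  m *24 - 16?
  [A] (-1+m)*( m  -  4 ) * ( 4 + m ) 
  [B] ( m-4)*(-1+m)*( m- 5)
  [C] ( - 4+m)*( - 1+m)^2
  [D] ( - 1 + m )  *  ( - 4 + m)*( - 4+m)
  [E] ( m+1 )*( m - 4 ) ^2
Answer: D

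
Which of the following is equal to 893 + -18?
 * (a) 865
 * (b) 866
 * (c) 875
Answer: c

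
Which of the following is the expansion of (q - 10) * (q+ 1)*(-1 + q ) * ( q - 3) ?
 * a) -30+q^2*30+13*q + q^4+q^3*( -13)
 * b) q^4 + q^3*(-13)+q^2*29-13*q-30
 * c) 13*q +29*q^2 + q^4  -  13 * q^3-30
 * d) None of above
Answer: c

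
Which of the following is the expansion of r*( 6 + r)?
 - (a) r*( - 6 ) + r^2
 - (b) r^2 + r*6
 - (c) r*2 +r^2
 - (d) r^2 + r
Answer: b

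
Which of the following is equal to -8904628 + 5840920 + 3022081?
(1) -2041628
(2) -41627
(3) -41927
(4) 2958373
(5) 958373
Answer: 2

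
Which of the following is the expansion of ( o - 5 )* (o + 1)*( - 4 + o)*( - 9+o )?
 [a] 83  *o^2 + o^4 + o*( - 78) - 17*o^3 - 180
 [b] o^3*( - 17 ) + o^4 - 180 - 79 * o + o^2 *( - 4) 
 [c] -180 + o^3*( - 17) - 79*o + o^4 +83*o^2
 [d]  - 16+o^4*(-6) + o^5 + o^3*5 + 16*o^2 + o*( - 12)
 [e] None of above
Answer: c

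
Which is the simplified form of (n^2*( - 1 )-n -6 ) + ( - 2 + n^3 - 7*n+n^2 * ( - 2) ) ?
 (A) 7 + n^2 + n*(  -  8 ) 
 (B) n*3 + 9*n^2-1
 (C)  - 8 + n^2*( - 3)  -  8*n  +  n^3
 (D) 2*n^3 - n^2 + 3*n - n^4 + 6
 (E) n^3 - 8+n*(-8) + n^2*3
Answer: C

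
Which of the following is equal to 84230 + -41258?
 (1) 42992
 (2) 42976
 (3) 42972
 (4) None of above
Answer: 3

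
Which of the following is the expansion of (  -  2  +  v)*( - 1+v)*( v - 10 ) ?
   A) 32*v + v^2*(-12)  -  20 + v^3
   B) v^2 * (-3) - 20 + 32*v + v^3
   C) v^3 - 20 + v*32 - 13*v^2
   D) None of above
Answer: C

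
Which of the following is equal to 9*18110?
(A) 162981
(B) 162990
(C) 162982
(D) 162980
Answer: B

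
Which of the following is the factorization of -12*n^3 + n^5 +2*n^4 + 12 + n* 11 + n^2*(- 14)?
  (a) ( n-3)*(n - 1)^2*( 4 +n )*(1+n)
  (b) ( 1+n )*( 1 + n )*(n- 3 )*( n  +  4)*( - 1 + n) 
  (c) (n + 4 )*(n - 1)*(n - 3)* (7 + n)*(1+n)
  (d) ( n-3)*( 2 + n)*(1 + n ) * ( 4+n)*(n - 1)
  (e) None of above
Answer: b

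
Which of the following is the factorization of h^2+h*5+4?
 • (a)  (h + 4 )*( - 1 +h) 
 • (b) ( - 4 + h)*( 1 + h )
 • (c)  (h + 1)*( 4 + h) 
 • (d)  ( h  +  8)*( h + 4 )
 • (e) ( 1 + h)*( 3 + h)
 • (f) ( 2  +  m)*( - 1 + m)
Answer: c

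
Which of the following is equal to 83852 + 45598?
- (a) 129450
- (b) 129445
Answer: a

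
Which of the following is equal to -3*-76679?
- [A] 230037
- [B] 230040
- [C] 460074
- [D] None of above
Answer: A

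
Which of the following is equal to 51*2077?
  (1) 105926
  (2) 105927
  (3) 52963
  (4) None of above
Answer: 2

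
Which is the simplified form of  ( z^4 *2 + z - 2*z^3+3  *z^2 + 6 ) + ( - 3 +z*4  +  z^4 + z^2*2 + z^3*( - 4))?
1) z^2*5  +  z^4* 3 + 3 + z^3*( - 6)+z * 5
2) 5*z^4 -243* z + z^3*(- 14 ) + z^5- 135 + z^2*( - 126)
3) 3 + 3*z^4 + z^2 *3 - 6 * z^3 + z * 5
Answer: 1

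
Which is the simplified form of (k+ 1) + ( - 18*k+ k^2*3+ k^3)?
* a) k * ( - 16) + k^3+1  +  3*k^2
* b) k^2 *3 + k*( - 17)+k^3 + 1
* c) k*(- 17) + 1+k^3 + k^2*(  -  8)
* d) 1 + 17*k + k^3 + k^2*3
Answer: b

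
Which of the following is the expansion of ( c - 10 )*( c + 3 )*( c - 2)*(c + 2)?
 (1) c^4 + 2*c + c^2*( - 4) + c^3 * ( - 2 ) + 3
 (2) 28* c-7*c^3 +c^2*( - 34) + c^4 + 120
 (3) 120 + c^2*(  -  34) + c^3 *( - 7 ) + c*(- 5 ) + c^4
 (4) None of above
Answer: 2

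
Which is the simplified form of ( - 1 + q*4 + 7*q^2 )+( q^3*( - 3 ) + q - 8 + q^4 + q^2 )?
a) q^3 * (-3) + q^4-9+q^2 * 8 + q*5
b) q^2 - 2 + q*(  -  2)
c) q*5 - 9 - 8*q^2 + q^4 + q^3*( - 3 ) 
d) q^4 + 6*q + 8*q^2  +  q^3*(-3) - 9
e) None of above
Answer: a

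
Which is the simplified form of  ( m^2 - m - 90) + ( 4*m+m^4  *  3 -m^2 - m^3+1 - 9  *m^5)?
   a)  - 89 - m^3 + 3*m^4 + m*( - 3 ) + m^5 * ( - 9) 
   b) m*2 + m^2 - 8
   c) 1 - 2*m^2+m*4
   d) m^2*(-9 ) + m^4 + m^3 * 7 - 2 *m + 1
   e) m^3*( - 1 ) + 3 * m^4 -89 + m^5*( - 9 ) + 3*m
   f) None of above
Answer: e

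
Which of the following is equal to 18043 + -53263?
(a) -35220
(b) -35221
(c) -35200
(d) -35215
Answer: a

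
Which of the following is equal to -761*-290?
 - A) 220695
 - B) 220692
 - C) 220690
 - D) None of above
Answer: C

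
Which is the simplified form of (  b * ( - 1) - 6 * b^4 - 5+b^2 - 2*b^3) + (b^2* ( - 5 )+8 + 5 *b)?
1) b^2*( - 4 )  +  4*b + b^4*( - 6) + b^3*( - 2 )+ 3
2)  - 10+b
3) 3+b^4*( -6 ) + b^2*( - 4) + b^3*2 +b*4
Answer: 1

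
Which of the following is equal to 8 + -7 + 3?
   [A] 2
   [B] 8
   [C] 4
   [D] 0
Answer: C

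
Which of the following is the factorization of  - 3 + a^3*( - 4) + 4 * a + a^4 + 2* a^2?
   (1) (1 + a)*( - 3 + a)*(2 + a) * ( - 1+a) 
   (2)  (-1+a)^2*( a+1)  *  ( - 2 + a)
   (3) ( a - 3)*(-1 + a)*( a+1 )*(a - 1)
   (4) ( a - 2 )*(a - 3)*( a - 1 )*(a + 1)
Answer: 3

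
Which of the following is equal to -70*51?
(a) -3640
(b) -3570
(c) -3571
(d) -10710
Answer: b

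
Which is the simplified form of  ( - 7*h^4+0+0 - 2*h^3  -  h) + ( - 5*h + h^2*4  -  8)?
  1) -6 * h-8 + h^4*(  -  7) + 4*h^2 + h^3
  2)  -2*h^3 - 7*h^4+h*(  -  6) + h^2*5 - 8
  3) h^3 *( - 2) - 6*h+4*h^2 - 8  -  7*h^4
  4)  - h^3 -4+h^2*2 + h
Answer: 3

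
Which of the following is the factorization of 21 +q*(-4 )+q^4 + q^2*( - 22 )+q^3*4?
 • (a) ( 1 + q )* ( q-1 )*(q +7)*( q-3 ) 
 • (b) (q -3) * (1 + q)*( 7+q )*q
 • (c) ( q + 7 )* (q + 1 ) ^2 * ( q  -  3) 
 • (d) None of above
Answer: a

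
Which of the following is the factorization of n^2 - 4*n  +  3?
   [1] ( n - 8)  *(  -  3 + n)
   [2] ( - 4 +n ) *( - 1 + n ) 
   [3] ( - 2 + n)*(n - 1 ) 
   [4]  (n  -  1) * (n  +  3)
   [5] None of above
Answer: 5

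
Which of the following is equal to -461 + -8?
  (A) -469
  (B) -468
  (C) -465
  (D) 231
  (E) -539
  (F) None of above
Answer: A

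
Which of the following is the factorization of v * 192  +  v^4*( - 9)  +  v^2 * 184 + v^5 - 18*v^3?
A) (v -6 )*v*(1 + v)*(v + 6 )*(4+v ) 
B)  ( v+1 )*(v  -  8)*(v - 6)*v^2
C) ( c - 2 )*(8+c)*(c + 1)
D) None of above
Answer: D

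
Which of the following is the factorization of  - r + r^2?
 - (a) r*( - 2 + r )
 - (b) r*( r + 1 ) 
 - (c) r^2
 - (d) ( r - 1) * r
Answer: d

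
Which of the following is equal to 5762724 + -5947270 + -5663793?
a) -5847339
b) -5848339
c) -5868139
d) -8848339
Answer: b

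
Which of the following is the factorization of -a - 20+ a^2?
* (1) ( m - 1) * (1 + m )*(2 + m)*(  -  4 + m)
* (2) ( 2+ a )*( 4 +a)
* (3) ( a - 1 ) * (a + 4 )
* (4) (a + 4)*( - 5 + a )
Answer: 4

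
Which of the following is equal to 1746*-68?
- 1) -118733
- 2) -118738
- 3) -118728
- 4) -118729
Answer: 3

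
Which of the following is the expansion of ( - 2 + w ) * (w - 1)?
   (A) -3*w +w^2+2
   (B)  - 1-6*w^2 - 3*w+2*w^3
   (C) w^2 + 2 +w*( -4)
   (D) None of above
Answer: A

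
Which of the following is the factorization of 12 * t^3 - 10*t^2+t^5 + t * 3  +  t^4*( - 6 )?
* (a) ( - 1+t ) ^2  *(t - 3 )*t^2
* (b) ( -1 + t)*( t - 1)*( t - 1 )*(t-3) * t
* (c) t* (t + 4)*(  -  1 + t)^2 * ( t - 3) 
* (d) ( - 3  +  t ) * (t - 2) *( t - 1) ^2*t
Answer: b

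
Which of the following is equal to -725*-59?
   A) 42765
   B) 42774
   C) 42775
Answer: C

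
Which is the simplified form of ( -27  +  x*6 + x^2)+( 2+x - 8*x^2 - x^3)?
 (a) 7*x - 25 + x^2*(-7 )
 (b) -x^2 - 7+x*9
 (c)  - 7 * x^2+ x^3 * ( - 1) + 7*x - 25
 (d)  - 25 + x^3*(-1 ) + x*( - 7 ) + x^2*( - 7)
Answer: c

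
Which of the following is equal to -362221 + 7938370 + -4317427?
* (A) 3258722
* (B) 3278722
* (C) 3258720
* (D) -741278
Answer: A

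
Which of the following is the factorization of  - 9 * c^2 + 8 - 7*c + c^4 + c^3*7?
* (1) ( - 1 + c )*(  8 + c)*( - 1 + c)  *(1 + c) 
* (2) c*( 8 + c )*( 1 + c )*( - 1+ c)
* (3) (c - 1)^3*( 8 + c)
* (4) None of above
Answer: 1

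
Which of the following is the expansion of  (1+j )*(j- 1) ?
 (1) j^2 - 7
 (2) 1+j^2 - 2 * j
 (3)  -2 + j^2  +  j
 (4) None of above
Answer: 4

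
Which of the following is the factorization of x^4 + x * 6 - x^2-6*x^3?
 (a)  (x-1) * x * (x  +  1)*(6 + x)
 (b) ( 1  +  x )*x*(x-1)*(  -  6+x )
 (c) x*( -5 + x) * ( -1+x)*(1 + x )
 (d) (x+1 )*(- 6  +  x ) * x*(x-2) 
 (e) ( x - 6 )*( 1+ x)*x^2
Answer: b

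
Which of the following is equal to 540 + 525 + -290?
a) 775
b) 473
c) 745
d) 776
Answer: a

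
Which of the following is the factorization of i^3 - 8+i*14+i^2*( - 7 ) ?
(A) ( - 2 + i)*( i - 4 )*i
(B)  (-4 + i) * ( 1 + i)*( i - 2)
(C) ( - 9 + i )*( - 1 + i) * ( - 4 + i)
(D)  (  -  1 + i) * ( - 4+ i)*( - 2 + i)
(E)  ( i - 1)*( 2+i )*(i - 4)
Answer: D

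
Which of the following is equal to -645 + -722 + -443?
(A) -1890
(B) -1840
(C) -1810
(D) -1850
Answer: C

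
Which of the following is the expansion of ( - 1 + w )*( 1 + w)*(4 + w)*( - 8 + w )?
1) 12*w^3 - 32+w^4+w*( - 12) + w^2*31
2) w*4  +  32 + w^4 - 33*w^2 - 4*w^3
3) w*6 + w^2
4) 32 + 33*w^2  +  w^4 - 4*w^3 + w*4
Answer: 2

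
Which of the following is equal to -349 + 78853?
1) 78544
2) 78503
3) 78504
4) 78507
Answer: 3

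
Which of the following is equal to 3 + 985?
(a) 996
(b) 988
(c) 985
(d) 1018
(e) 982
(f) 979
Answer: b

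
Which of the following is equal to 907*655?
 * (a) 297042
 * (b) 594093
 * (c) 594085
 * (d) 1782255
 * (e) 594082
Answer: c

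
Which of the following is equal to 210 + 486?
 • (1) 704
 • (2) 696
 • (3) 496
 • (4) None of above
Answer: 2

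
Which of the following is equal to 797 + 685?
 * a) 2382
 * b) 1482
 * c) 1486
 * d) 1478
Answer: b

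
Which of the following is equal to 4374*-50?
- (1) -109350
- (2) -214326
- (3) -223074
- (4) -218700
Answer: 4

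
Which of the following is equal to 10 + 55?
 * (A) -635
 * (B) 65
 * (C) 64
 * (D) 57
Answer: B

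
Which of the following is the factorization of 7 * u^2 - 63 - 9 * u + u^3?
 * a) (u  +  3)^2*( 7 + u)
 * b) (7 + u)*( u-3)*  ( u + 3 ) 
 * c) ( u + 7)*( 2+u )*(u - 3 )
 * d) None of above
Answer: b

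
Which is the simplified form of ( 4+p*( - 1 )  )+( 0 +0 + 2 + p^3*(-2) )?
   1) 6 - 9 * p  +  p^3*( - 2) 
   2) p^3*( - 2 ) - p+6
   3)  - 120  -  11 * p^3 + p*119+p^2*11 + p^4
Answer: 2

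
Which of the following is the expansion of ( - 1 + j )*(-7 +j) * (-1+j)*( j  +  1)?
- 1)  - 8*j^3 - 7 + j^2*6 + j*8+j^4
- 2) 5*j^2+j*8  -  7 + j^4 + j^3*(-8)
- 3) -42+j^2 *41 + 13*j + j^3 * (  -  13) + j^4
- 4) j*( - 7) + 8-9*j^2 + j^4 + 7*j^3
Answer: 1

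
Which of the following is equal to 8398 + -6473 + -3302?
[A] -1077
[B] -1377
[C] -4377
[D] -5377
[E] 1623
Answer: B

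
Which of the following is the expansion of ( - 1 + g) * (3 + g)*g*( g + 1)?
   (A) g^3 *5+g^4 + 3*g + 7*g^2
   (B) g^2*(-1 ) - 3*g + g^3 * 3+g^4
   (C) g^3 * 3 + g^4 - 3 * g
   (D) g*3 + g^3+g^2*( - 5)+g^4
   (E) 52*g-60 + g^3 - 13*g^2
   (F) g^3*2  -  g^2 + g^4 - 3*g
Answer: B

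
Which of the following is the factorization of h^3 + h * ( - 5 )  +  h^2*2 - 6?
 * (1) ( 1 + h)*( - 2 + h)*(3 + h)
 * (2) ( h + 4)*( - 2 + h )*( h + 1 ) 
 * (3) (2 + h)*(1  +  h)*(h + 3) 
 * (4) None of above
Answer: 1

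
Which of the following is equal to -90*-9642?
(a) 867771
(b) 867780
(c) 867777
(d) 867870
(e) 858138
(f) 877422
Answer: b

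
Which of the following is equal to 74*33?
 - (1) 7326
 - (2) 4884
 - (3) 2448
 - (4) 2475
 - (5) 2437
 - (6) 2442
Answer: 6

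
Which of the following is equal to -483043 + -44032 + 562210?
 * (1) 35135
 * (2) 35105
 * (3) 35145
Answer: 1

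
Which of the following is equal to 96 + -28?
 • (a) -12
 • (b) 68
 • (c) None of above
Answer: b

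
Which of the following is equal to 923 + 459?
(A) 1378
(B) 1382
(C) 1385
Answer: B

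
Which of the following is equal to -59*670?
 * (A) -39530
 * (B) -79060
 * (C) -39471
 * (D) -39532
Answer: A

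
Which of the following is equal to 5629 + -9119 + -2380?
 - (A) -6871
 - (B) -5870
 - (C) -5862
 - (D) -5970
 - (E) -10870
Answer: B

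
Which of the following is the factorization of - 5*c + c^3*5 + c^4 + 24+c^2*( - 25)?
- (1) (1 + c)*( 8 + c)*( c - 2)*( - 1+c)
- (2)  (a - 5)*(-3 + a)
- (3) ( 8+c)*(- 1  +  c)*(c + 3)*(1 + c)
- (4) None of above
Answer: 4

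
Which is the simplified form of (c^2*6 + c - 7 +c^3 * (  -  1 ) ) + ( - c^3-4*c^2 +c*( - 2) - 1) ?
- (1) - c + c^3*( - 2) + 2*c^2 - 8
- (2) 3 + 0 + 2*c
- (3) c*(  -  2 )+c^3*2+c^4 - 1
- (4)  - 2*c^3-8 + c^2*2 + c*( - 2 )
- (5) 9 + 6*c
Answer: 1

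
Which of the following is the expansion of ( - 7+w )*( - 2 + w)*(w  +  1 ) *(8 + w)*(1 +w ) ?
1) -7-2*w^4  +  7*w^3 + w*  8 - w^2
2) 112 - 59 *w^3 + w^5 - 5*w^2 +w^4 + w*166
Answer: 2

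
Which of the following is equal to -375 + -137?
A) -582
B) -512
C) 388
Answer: B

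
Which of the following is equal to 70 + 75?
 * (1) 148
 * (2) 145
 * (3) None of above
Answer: 2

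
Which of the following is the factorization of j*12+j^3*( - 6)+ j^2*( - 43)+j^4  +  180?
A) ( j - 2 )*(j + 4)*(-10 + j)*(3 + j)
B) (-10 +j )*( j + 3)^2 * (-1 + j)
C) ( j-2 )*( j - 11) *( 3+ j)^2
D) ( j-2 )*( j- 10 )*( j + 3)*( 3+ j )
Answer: D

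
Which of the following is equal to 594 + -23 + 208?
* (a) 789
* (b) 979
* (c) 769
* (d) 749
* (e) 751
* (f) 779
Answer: f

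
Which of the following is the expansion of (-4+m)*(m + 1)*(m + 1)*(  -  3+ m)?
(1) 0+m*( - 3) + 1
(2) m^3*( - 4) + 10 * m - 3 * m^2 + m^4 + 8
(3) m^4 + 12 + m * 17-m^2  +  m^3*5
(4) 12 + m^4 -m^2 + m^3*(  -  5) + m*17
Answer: 4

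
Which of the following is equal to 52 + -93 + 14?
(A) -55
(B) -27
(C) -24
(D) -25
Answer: B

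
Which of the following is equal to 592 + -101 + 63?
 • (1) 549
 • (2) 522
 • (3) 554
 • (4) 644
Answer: 3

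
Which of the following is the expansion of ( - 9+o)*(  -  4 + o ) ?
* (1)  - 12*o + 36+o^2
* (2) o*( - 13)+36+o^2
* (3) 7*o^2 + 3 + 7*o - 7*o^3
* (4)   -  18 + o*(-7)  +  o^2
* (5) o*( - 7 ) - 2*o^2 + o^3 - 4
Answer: 2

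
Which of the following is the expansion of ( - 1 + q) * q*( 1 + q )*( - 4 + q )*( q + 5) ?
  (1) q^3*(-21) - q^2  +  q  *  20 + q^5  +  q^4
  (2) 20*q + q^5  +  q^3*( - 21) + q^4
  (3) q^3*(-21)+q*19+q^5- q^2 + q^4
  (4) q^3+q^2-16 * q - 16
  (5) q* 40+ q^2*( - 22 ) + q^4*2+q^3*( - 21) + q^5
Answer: 1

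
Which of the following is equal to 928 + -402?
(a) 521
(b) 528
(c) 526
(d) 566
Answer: c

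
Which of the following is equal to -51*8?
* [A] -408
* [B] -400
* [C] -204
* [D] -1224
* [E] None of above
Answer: A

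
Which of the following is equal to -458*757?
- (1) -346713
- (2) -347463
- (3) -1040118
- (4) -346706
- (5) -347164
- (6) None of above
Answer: 4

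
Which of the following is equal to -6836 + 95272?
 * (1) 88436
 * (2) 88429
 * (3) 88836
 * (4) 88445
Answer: 1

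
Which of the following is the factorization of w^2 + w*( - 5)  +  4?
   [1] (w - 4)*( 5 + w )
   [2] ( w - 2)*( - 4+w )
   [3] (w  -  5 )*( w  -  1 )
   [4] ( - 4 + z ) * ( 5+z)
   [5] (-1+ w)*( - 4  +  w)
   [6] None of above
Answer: 5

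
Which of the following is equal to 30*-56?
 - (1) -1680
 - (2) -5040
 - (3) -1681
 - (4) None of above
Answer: 1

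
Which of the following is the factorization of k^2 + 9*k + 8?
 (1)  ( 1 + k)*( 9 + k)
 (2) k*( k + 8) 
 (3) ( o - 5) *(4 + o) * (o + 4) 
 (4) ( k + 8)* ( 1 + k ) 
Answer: 4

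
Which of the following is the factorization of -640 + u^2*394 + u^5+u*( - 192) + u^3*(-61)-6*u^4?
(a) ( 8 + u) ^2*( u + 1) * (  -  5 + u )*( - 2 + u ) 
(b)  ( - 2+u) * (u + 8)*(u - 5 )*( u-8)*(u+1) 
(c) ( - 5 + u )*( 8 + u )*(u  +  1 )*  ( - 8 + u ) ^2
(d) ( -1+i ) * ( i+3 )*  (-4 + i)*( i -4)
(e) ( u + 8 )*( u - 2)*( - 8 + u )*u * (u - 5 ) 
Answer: b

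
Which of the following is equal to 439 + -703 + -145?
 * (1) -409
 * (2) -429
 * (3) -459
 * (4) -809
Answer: 1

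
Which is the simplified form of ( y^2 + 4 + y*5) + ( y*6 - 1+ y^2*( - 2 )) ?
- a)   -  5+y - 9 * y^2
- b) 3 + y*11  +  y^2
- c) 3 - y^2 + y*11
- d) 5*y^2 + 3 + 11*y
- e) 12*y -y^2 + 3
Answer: c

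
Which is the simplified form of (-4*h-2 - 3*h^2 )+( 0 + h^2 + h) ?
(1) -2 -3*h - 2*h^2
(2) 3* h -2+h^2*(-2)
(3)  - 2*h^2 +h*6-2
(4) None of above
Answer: 1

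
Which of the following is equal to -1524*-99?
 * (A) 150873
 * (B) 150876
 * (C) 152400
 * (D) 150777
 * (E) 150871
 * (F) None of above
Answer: B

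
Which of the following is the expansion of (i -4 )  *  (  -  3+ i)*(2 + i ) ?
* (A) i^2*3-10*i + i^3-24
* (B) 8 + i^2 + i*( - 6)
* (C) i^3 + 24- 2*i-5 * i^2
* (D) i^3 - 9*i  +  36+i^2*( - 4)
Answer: C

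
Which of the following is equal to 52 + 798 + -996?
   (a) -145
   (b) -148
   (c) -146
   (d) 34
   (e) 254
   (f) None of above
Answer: c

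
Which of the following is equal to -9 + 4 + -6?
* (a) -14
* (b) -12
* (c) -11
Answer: c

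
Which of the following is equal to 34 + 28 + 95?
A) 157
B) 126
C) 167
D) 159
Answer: A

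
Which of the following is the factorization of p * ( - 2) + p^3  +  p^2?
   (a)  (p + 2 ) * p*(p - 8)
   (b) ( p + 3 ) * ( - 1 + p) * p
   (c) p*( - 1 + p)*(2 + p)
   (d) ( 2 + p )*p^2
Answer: c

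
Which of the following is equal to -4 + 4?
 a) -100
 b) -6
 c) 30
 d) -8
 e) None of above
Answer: e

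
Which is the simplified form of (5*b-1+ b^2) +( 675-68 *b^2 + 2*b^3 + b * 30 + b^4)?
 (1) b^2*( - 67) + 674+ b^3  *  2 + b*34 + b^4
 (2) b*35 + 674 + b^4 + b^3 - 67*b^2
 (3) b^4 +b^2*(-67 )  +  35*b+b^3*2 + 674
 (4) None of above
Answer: 3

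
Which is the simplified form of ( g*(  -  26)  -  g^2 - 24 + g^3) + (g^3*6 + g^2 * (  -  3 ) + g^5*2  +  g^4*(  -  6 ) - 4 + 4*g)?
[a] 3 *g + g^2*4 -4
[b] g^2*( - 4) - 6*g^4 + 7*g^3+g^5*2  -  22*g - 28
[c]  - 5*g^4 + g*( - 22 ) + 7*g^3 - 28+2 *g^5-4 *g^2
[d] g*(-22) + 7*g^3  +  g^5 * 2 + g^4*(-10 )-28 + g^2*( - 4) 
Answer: b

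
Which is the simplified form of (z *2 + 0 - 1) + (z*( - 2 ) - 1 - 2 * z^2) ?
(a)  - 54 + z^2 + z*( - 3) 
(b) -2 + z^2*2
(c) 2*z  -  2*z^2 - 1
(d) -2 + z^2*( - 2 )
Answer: d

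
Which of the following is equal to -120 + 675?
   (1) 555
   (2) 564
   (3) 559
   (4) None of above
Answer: 1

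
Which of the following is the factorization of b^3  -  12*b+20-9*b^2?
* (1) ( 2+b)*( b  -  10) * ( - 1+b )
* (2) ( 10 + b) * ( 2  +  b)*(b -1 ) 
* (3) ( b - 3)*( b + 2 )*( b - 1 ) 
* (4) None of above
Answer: 1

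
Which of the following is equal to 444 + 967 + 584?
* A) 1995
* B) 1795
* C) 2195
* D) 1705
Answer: A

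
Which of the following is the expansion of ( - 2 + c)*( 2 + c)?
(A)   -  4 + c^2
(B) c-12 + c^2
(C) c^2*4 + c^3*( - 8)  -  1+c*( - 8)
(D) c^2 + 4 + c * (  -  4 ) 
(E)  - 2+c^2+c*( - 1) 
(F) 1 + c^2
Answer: A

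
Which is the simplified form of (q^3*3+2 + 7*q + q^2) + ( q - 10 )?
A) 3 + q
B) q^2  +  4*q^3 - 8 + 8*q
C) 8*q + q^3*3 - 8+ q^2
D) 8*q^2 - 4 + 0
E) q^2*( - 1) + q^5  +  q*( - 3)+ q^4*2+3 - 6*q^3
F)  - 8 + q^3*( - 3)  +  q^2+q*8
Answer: C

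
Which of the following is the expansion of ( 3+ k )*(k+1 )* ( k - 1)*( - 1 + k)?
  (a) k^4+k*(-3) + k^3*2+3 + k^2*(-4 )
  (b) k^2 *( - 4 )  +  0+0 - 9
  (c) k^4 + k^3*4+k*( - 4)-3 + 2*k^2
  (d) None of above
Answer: d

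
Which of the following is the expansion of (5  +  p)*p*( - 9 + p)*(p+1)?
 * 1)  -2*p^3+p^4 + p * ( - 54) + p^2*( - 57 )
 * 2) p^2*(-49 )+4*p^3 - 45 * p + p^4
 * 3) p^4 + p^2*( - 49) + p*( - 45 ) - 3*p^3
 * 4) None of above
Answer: 3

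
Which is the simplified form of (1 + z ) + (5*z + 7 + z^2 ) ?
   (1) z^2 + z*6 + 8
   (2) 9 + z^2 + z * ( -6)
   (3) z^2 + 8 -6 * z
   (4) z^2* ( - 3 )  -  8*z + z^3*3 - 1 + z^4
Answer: 1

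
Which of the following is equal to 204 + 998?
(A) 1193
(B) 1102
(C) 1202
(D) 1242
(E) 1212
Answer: C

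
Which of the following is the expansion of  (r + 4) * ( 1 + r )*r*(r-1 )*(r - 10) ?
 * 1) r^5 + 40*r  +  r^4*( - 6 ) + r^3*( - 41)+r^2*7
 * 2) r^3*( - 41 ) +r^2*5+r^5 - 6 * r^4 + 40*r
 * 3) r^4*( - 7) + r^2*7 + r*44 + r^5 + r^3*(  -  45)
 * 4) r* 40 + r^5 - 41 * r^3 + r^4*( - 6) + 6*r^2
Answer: 4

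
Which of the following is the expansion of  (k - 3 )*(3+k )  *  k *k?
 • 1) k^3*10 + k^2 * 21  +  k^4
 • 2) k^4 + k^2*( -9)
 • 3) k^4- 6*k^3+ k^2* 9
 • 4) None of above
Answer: 2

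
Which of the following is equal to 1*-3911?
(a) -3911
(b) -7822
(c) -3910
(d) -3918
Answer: a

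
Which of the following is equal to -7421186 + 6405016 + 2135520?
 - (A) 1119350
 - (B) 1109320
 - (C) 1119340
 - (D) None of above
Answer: A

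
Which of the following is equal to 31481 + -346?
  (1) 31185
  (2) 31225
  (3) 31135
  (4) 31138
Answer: 3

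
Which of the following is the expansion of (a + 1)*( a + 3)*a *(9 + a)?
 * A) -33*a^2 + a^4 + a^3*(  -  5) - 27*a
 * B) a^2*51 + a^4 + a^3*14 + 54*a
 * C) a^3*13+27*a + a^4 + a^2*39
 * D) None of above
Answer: C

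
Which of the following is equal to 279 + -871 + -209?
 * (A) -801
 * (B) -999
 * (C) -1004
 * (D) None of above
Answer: A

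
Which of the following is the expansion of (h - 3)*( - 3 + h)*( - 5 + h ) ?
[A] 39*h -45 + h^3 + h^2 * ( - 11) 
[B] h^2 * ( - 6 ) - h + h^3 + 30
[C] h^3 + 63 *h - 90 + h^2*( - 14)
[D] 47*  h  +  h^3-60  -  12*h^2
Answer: A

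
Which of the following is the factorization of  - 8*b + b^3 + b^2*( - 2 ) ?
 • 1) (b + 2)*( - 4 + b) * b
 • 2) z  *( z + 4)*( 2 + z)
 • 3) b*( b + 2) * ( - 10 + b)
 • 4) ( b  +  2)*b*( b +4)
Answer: 1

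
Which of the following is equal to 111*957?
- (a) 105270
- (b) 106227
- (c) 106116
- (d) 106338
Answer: b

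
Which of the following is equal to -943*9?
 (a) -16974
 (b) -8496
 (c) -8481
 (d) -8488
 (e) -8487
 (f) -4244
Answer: e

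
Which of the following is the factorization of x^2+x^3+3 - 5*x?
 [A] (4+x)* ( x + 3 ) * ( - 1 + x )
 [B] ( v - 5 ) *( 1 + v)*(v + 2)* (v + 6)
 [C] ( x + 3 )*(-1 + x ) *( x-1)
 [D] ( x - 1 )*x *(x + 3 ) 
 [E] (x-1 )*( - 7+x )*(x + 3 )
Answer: C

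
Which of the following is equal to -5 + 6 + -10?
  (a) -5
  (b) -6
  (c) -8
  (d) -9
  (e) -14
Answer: d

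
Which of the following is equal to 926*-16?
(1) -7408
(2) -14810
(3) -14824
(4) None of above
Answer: 4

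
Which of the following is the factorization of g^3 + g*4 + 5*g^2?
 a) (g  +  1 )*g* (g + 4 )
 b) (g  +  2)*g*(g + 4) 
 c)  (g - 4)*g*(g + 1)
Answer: a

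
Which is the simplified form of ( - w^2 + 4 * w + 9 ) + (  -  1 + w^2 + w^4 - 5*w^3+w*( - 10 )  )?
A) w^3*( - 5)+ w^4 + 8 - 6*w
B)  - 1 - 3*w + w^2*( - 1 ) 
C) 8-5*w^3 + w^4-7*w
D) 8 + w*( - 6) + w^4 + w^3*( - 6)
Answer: A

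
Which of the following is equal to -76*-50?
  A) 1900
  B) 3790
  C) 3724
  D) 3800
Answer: D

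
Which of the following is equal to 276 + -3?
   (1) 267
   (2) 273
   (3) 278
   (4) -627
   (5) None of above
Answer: 2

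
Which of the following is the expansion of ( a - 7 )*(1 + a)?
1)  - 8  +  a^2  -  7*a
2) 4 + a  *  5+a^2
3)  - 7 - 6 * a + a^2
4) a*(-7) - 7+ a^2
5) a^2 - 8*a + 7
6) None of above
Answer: 3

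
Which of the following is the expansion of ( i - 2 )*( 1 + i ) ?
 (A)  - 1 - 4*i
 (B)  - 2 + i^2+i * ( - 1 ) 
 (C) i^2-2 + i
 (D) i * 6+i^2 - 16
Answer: B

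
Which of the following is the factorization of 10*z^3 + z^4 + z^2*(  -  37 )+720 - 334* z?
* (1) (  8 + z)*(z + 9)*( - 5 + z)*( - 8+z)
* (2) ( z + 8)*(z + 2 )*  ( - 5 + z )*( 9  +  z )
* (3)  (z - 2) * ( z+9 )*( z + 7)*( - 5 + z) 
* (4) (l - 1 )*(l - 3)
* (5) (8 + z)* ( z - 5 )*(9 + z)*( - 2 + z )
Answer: 5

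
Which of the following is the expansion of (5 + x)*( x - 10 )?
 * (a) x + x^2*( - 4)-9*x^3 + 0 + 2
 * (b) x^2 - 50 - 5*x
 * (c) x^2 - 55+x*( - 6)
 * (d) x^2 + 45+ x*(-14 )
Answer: b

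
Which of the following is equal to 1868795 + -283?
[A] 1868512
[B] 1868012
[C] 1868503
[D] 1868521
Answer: A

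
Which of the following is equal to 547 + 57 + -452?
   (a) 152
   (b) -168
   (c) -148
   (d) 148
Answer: a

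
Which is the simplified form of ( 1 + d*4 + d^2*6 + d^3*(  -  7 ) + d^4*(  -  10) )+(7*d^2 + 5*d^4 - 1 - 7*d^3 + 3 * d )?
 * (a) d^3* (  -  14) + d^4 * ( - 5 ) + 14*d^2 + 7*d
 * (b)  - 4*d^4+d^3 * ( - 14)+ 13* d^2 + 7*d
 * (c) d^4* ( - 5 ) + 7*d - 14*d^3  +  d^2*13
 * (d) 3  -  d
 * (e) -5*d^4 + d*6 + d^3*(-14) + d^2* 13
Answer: c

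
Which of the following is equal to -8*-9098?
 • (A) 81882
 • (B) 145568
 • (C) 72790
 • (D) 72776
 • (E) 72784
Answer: E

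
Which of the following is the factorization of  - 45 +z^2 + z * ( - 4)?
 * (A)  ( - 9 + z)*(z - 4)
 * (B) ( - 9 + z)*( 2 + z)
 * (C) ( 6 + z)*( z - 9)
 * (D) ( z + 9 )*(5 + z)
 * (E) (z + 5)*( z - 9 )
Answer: E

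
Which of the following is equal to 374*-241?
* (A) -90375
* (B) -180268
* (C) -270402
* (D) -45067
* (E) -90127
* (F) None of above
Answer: F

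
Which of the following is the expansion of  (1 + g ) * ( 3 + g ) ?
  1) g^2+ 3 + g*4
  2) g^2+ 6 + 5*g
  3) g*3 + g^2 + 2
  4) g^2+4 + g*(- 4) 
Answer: 1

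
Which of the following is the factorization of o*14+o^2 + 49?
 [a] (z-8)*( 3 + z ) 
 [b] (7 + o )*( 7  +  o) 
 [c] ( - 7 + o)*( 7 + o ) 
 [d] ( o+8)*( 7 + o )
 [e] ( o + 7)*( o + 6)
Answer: b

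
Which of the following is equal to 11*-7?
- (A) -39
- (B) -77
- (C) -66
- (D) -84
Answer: B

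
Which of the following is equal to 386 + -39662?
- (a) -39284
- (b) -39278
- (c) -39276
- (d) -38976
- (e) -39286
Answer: c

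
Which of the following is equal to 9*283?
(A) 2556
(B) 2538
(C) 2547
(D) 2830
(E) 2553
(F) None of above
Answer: C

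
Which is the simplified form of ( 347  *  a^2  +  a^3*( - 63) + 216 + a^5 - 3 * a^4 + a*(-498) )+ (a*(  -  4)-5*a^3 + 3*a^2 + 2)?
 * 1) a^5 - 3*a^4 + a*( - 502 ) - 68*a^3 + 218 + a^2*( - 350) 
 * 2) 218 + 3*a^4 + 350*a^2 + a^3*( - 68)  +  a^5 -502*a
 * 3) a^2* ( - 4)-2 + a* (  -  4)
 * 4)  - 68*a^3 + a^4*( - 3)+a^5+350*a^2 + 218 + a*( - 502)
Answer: 4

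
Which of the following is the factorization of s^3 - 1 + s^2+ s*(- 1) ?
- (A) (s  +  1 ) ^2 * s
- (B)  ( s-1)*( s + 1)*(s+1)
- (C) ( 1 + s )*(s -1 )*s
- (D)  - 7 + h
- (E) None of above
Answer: B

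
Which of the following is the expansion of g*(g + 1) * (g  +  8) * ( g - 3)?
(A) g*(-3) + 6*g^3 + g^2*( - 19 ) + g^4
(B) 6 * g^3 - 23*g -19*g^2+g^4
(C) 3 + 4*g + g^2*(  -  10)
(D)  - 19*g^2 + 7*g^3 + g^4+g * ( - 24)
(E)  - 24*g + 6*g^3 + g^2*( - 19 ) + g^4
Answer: E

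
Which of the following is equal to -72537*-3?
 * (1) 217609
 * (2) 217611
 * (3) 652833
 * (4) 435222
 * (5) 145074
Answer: 2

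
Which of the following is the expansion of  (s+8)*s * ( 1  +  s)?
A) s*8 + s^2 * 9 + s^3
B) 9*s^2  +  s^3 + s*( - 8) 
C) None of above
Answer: A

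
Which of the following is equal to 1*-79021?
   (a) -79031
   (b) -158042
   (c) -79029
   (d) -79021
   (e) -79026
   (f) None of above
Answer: d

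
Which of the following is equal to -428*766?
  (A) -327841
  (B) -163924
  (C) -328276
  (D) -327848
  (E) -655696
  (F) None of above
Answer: D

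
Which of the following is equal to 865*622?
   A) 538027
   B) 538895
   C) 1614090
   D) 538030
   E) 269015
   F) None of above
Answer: D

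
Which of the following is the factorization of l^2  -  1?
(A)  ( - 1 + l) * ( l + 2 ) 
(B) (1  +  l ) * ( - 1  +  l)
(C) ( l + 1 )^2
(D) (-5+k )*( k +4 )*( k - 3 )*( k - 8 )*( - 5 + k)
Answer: B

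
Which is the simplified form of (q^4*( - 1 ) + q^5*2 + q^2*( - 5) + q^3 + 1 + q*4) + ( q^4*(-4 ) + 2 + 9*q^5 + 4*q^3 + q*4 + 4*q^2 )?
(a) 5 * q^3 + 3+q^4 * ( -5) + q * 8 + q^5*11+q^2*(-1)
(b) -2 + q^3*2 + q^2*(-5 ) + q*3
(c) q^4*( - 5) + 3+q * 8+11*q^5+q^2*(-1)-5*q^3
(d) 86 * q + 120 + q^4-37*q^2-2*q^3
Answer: a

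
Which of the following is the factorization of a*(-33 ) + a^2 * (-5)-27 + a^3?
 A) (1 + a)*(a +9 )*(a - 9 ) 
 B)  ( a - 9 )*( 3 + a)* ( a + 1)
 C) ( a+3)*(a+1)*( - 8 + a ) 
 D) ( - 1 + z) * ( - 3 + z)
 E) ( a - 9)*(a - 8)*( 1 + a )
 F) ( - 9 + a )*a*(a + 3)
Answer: B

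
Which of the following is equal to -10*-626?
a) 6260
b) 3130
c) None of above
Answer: a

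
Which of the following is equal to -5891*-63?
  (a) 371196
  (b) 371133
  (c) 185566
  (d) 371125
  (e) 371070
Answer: b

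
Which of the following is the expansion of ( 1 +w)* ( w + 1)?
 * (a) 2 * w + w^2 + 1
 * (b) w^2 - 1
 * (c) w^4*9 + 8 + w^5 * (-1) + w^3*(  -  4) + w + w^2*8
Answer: a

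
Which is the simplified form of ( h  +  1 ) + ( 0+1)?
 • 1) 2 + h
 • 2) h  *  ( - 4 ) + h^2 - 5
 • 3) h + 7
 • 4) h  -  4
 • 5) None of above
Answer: 1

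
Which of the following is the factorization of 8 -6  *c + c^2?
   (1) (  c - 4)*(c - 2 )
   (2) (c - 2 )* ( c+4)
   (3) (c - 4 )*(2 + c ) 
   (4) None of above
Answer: 1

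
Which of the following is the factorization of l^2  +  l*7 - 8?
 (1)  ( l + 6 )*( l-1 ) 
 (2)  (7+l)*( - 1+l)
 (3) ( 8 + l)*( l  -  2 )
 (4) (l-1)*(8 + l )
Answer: 4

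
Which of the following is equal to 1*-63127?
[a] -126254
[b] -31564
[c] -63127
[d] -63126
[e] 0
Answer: c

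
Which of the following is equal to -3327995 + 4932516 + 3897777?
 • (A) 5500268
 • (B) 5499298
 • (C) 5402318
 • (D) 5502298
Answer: D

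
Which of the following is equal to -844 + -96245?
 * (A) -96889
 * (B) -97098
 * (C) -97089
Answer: C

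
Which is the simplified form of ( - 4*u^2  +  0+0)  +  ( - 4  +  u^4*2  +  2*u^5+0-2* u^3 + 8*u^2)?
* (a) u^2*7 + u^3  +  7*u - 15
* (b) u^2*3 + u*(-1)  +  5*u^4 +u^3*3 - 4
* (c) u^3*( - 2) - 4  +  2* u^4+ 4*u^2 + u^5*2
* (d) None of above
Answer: c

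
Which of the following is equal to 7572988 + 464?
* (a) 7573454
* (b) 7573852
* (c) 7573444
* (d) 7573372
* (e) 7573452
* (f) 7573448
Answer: e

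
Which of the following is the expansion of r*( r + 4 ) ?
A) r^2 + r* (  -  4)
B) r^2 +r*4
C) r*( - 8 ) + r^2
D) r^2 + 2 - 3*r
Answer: B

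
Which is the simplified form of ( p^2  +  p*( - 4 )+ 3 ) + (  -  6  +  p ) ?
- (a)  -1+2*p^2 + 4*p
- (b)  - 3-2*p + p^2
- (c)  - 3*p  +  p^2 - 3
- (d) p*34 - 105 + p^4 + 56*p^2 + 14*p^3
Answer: c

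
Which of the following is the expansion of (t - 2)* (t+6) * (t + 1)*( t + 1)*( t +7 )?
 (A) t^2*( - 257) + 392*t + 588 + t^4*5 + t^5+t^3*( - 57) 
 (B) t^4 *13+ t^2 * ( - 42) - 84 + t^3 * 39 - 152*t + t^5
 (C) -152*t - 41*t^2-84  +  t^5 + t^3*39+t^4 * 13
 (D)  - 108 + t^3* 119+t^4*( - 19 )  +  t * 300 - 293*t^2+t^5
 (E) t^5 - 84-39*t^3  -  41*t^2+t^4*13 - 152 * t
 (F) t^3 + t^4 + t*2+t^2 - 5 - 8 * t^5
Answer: C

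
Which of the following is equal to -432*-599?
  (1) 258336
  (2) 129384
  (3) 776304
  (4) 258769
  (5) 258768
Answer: 5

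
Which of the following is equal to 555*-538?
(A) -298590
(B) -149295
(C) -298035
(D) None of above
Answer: A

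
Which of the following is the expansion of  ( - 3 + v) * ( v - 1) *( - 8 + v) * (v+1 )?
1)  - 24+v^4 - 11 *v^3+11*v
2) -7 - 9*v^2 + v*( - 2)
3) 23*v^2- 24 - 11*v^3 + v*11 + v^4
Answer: 3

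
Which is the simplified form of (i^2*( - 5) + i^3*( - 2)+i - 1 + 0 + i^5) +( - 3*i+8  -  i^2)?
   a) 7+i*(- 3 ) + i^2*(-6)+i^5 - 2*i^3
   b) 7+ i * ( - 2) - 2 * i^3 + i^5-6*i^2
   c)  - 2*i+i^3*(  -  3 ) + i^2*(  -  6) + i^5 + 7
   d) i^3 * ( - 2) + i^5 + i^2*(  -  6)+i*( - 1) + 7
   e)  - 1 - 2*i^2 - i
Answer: b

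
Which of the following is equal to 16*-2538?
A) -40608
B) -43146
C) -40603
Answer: A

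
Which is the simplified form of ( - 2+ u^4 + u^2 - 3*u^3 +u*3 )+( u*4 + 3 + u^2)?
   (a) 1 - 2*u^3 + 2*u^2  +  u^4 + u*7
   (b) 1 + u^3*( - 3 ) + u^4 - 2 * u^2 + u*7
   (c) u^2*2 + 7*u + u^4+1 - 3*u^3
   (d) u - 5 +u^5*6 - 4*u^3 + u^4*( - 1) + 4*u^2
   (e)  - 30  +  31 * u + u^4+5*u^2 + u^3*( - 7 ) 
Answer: c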